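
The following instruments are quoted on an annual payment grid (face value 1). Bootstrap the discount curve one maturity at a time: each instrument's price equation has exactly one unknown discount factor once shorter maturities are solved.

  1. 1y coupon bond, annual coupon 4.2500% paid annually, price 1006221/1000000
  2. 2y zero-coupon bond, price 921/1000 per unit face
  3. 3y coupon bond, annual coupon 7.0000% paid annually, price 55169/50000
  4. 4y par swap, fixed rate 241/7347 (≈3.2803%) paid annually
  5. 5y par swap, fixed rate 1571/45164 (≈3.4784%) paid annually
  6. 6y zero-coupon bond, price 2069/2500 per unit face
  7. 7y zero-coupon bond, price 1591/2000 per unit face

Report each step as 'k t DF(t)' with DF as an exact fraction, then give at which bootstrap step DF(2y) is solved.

1 1 2413/2500
2 2 921/1000
3 3 4539/5000
4 4 1759/2000
5 5 8429/10000
6 6 2069/2500
7 7 1591/2000
DF(2y) is solved at step 2

step 1 [1y] bond c/1=17/400: DF=(1006221/1000000 − 17/400·(0))/(1+17/400) = 2413/2500 ≈ 0.965200
step 2 [2y] zero: DF = P = 921/1000 ≈ 0.921000
step 3 [3y] bond c/1=7/100: DF=(55169/50000 − 7/100·(0.965200+0.921000))/(1+7/100) = 4539/5000 ≈ 0.907800
step 4 [4y] swap r/1=241/7347: DF=(1 − 241/7347·(0.965200+0.921000+0.907800))/(1+241/7347) = 1759/2000 ≈ 0.879500
step 5 [5y] swap r/1=1571/45164: DF=(1 − 1571/45164·(0.965200+0.921000+0.907800+0.879500))/(1+1571/45164) = 8429/10000 ≈ 0.842900
step 6 [6y] zero: DF = P = 2069/2500 ≈ 0.827600
step 7 [7y] zero: DF = P = 1591/2000 ≈ 0.795500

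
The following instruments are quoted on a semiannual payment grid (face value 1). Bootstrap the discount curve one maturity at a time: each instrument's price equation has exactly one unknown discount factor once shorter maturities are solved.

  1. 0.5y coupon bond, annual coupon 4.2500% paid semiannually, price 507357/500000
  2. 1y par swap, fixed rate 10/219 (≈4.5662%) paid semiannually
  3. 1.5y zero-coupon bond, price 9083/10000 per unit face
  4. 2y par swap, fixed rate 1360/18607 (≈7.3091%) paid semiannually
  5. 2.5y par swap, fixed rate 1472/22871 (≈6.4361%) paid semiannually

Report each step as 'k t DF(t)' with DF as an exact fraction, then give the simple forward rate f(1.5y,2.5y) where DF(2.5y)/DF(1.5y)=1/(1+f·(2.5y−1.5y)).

1 1/2 621/625
2 1 1911/2000
3 3/2 9083/10000
4 2 108/125
5 5/2 533/625
f(1.5y,2.5y) = ((9083/10000)/(533/625) − 1)/(1) = 555/8528 ≈ 6.5080%

step 1 [0.5y] bond c/2=17/800: DF=(507357/500000 − 17/800·(0))/(1+17/800) = 621/625 ≈ 0.993600
step 2 [1y] swap r/2=5/219: DF=(1 − 5/219·(0.993600))/(1+5/219) = 1911/2000 ≈ 0.955500
step 3 [1.5y] zero: DF = P = 9083/10000 ≈ 0.908300
step 4 [2y] swap r/2=680/18607: DF=(1 − 680/18607·(0.993600+0.955500+0.908300))/(1+680/18607) = 108/125 ≈ 0.864000
step 5 [2.5y] swap r/2=736/22871: DF=(1 − 736/22871·(0.993600+0.955500+0.908300+0.864000))/(1+736/22871) = 533/625 ≈ 0.852800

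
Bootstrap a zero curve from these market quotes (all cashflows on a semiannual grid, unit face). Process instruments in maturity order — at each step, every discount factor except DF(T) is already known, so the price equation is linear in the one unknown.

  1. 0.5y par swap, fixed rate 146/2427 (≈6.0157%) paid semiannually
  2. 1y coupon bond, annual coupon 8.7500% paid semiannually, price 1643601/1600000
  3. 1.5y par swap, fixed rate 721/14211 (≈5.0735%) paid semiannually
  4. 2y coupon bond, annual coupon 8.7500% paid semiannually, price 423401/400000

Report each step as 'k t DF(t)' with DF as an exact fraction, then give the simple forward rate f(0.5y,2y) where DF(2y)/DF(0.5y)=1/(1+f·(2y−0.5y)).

step 1 [0.5y] swap r/2=73/2427: DF=(1 − 73/2427·(0))/(1+73/2427) = 2427/2500 ≈ 0.970800
step 2 [1y] bond c/2=7/160: DF=(1643601/1600000 − 7/160·(0.970800))/(1+7/160) = 1887/2000 ≈ 0.943500
step 3 [1.5y] swap r/2=721/28422: DF=(1 − 721/28422·(0.970800+0.943500))/(1+721/28422) = 9279/10000 ≈ 0.927900
step 4 [2y] bond c/2=7/160: DF=(423401/400000 − 7/160·(0.970800+0.943500+0.927900))/(1+7/160) = 179/200 ≈ 0.895000

1 1/2 2427/2500
2 1 1887/2000
3 3/2 9279/10000
4 2 179/200
f(0.5y,2y) = ((2427/2500)/(179/200) − 1)/(3/2) = 758/13425 ≈ 5.6462%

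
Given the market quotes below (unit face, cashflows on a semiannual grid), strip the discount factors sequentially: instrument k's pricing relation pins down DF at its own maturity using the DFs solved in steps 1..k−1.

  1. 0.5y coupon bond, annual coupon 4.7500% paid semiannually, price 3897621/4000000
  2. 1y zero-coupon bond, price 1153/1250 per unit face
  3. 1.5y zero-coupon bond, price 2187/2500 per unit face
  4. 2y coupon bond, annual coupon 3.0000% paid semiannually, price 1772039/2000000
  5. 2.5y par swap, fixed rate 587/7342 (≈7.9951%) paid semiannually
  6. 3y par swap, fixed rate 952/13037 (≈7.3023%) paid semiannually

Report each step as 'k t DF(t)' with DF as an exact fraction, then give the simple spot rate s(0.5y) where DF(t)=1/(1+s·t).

1 1/2 4759/5000
2 1 1153/1250
3 3/2 2187/2500
4 2 8323/10000
5 5/2 8239/10000
6 3 506/625
s(0.5y) = (1/(4759/5000) − 1)/(1/2) = 482/4759 ≈ 10.1282%

step 1 [0.5y] bond c/2=19/800: DF=(3897621/4000000 − 19/800·(0))/(1+19/800) = 4759/5000 ≈ 0.951800
step 2 [1y] zero: DF = P = 1153/1250 ≈ 0.922400
step 3 [1.5y] zero: DF = P = 2187/2500 ≈ 0.874800
step 4 [2y] bond c/2=3/200: DF=(1772039/2000000 − 3/200·(0.951800+0.922400+0.874800))/(1+3/200) = 8323/10000 ≈ 0.832300
step 5 [2.5y] swap r/2=587/14684: DF=(1 − 587/14684·(0.951800+0.922400+0.874800+0.832300))/(1+587/14684) = 8239/10000 ≈ 0.823900
step 6 [3y] swap r/2=476/13037: DF=(1 − 476/13037·(0.951800+0.922400+0.874800+0.832300+0.823900))/(1+476/13037) = 506/625 ≈ 0.809600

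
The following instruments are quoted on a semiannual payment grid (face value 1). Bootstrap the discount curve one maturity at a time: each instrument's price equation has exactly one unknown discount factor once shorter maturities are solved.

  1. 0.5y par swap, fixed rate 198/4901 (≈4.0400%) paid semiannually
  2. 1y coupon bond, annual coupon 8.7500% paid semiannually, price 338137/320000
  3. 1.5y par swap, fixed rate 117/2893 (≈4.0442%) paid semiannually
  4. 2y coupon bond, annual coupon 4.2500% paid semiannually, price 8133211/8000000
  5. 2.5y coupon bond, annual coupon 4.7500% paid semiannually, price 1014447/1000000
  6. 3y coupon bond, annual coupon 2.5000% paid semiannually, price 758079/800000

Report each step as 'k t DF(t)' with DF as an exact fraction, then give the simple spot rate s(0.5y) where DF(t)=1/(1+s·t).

step 1 [0.5y] swap r/2=99/4901: DF=(1 − 99/4901·(0))/(1+99/4901) = 4901/5000 ≈ 0.980200
step 2 [1y] bond c/2=7/160: DF=(338137/320000 − 7/160·(0.980200))/(1+7/160) = 9713/10000 ≈ 0.971300
step 3 [1.5y] swap r/2=117/5786: DF=(1 − 117/5786·(0.980200+0.971300))/(1+117/5786) = 1883/2000 ≈ 0.941500
step 4 [2y] bond c/2=17/800: DF=(8133211/8000000 − 17/800·(0.980200+0.971300+0.941500))/(1+17/800) = 9353/10000 ≈ 0.935300
step 5 [2.5y] bond c/2=19/800: DF=(1014447/1000000 − 19/800·(0.980200+0.971300+0.941500+0.935300))/(1+19/800) = 9021/10000 ≈ 0.902100
step 6 [3y] bond c/2=1/80: DF=(758079/800000 − 1/80·(0.980200+0.971300+0.941500+0.935300+0.902100))/(1+1/80) = 351/400 ≈ 0.877500

1 1/2 4901/5000
2 1 9713/10000
3 3/2 1883/2000
4 2 9353/10000
5 5/2 9021/10000
6 3 351/400
s(0.5y) = (1/(4901/5000) − 1)/(1/2) = 198/4901 ≈ 4.0400%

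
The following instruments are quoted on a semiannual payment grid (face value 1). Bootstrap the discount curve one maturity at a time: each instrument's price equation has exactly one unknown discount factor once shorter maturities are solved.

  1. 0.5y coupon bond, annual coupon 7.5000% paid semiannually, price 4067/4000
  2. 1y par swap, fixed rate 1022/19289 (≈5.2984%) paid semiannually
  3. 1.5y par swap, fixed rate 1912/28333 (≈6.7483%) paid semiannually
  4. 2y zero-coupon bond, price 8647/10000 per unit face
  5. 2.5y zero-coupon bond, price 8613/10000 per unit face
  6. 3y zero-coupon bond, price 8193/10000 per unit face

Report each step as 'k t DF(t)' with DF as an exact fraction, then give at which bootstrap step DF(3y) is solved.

1 1/2 49/50
2 1 9489/10000
3 3/2 2261/2500
4 2 8647/10000
5 5/2 8613/10000
6 3 8193/10000
DF(3y) is solved at step 6

step 1 [0.5y] bond c/2=3/80: DF=(4067/4000 − 3/80·(0))/(1+3/80) = 49/50 ≈ 0.980000
step 2 [1y] swap r/2=511/19289: DF=(1 − 511/19289·(0.980000))/(1+511/19289) = 9489/10000 ≈ 0.948900
step 3 [1.5y] swap r/2=956/28333: DF=(1 − 956/28333·(0.980000+0.948900))/(1+956/28333) = 2261/2500 ≈ 0.904400
step 4 [2y] zero: DF = P = 8647/10000 ≈ 0.864700
step 5 [2.5y] zero: DF = P = 8613/10000 ≈ 0.861300
step 6 [3y] zero: DF = P = 8193/10000 ≈ 0.819300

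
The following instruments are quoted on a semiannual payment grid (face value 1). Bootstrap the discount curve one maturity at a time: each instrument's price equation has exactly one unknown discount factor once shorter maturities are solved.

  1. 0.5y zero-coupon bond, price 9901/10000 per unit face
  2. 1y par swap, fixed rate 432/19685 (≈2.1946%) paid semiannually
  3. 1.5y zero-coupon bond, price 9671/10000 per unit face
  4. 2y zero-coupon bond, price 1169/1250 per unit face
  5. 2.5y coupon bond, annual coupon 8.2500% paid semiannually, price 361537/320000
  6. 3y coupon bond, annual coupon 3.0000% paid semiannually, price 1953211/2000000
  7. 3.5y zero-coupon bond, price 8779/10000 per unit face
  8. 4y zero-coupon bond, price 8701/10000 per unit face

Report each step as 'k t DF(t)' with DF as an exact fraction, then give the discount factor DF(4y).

step 1 [0.5y] zero: DF = P = 9901/10000 ≈ 0.990100
step 2 [1y] swap r/2=216/19685: DF=(1 − 216/19685·(0.990100))/(1+216/19685) = 1223/1250 ≈ 0.978400
step 3 [1.5y] zero: DF = P = 9671/10000 ≈ 0.967100
step 4 [2y] zero: DF = P = 1169/1250 ≈ 0.935200
step 5 [2.5y] bond c/2=33/800: DF=(361537/320000 − 33/800·(0.990100+0.978400+0.967100+0.935200))/(1+33/800) = 9317/10000 ≈ 0.931700
step 6 [3y] bond c/2=3/200: DF=(1953211/2000000 − 3/200·(0.990100+0.978400+0.967100+0.935200+0.931700))/(1+3/200) = 557/625 ≈ 0.891200
step 7 [3.5y] zero: DF = P = 8779/10000 ≈ 0.877900
step 8 [4y] zero: DF = P = 8701/10000 ≈ 0.870100

1 1/2 9901/10000
2 1 1223/1250
3 3/2 9671/10000
4 2 1169/1250
5 5/2 9317/10000
6 3 557/625
7 7/2 8779/10000
8 4 8701/10000
DF(4y) = 8701/10000 ≈ 0.870100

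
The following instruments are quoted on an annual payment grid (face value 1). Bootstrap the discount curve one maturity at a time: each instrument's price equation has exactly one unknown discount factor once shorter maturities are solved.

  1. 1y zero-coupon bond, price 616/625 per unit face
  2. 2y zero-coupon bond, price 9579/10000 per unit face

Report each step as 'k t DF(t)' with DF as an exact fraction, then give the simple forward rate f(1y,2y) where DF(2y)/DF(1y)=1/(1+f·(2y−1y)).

1 1 616/625
2 2 9579/10000
f(1y,2y) = ((616/625)/(9579/10000) − 1)/(1) = 277/9579 ≈ 2.8917%

step 1 [1y] zero: DF = P = 616/625 ≈ 0.985600
step 2 [2y] zero: DF = P = 9579/10000 ≈ 0.957900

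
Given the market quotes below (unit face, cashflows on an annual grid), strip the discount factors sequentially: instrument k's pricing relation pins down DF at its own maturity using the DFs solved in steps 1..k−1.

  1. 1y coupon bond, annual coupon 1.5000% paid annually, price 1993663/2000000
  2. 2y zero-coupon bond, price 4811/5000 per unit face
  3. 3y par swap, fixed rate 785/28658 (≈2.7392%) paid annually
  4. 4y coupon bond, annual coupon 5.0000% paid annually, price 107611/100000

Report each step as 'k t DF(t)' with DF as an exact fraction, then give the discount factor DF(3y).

step 1 [1y] bond c/1=3/200: DF=(1993663/2000000 − 3/200·(0))/(1+3/200) = 9821/10000 ≈ 0.982100
step 2 [2y] zero: DF = P = 4811/5000 ≈ 0.962200
step 3 [3y] swap r/1=785/28658: DF=(1 − 785/28658·(0.982100+0.962200))/(1+785/28658) = 1843/2000 ≈ 0.921500
step 4 [4y] bond c/1=1/20: DF=(107611/100000 − 1/20·(0.982100+0.962200+0.921500))/(1+1/20) = 2221/2500 ≈ 0.888400

1 1 9821/10000
2 2 4811/5000
3 3 1843/2000
4 4 2221/2500
DF(3y) = 1843/2000 ≈ 0.921500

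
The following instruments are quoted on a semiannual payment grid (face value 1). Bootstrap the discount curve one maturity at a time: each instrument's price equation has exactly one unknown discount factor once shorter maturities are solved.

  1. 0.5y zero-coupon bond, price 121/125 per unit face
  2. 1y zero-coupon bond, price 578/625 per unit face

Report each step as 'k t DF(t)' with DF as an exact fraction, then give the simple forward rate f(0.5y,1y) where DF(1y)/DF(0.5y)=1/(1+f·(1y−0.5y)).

step 1 [0.5y] zero: DF = P = 121/125 ≈ 0.968000
step 2 [1y] zero: DF = P = 578/625 ≈ 0.924800

1 1/2 121/125
2 1 578/625
f(0.5y,1y) = ((121/125)/(578/625) − 1)/(1/2) = 27/289 ≈ 9.3426%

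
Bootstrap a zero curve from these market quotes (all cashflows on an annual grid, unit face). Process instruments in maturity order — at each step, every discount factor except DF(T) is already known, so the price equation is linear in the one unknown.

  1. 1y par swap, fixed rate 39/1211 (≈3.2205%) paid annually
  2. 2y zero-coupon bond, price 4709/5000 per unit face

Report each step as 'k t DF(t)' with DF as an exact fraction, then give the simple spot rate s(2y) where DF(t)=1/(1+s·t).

step 1 [1y] swap r/1=39/1211: DF=(1 − 39/1211·(0))/(1+39/1211) = 1211/1250 ≈ 0.968800
step 2 [2y] zero: DF = P = 4709/5000 ≈ 0.941800

1 1 1211/1250
2 2 4709/5000
s(2y) = (1/(4709/5000) − 1)/(2) = 291/9418 ≈ 3.0898%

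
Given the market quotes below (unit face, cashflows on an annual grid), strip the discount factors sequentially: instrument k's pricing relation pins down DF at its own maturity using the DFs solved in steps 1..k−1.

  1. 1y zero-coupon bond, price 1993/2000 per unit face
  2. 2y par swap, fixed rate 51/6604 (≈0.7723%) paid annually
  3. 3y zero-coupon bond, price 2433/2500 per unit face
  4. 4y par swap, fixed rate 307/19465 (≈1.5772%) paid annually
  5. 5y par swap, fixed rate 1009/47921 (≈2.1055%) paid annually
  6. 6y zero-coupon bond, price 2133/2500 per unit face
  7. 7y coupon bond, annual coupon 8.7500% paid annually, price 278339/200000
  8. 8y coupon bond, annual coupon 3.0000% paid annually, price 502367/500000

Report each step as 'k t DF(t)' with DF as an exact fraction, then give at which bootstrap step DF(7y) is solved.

1 1 1993/2000
2 2 9847/10000
3 3 2433/2500
4 4 4693/5000
5 5 8991/10000
6 6 2133/2500
7 7 1651/2000
8 8 787/1000
DF(7y) is solved at step 7

step 1 [1y] zero: DF = P = 1993/2000 ≈ 0.996500
step 2 [2y] swap r/1=51/6604: DF=(1 − 51/6604·(0.996500))/(1+51/6604) = 9847/10000 ≈ 0.984700
step 3 [3y] zero: DF = P = 2433/2500 ≈ 0.973200
step 4 [4y] swap r/1=307/19465: DF=(1 − 307/19465·(0.996500+0.984700+0.973200))/(1+307/19465) = 4693/5000 ≈ 0.938600
step 5 [5y] swap r/1=1009/47921: DF=(1 − 1009/47921·(0.996500+0.984700+0.973200+0.938600))/(1+1009/47921) = 8991/10000 ≈ 0.899100
step 6 [6y] zero: DF = P = 2133/2500 ≈ 0.853200
step 7 [7y] bond c/1=7/80: DF=(278339/200000 − 7/80·(0.996500+0.984700+0.973200+0.938600+0.899100+0.853200))/(1+7/80) = 1651/2000 ≈ 0.825500
step 8 [8y] bond c/1=3/100: DF=(502367/500000 − 3/100·(0.996500+0.984700+0.973200+0.938600+0.899100+0.853200+0.825500))/(1+3/100) = 787/1000 ≈ 0.787000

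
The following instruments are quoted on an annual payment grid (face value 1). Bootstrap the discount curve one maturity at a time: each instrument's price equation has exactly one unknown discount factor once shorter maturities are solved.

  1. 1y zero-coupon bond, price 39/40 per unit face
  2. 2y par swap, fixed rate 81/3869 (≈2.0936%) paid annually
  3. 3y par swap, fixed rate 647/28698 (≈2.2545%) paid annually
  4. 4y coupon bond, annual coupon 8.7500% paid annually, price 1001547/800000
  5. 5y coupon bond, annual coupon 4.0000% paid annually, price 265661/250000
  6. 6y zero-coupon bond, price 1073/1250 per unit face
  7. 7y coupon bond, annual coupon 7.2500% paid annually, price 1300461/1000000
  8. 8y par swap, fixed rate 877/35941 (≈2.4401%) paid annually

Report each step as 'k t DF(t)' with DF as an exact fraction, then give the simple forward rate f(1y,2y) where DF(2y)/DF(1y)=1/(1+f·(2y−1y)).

1 1 39/40
2 2 1919/2000
3 3 9353/10000
4 4 9203/10000
5 5 219/250
6 6 1073/1250
7 7 8391/10000
8 8 4123/5000
f(1y,2y) = ((39/40)/(1919/2000) − 1)/(1) = 31/1919 ≈ 1.6154%

step 1 [1y] zero: DF = P = 39/40 ≈ 0.975000
step 2 [2y] swap r/1=81/3869: DF=(1 − 81/3869·(0.975000))/(1+81/3869) = 1919/2000 ≈ 0.959500
step 3 [3y] swap r/1=647/28698: DF=(1 − 647/28698·(0.975000+0.959500))/(1+647/28698) = 9353/10000 ≈ 0.935300
step 4 [4y] bond c/1=7/80: DF=(1001547/800000 − 7/80·(0.975000+0.959500+0.935300))/(1+7/80) = 9203/10000 ≈ 0.920300
step 5 [5y] bond c/1=1/25: DF=(265661/250000 − 1/25·(0.975000+0.959500+0.935300+0.920300))/(1+1/25) = 219/250 ≈ 0.876000
step 6 [6y] zero: DF = P = 1073/1250 ≈ 0.858400
step 7 [7y] bond c/1=29/400: DF=(1300461/1000000 − 29/400·(0.975000+0.959500+0.935300+0.920300+0.876000+0.858400))/(1+29/400) = 8391/10000 ≈ 0.839100
step 8 [8y] swap r/1=877/35941: DF=(1 − 877/35941·(0.975000+0.959500+0.935300+0.920300+0.876000+0.858400+0.839100))/(1+877/35941) = 4123/5000 ≈ 0.824600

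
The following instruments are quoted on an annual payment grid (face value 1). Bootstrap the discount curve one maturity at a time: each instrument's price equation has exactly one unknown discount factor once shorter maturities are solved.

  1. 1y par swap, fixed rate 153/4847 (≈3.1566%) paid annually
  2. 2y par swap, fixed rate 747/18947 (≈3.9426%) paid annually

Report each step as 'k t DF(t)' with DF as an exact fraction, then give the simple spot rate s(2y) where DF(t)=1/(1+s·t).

step 1 [1y] swap r/1=153/4847: DF=(1 − 153/4847·(0))/(1+153/4847) = 4847/5000 ≈ 0.969400
step 2 [2y] swap r/1=747/18947: DF=(1 − 747/18947·(0.969400))/(1+747/18947) = 9253/10000 ≈ 0.925300

1 1 4847/5000
2 2 9253/10000
s(2y) = (1/(9253/10000) − 1)/(2) = 747/18506 ≈ 4.0365%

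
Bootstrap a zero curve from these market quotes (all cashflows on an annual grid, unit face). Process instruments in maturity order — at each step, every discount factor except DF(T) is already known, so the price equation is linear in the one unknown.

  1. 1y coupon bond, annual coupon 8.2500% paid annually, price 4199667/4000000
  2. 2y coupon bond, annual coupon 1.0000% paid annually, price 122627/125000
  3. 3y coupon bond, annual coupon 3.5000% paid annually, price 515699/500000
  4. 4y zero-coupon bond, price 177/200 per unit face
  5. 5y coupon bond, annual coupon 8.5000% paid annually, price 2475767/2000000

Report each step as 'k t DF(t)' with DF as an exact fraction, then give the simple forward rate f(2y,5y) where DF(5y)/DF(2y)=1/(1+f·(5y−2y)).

1 1 9699/10000
2 2 9617/10000
3 3 582/625
4 4 177/200
5 5 8473/10000
f(2y,5y) = ((9617/10000)/(8473/10000) − 1)/(3) = 1144/25419 ≈ 4.5006%

step 1 [1y] bond c/1=33/400: DF=(4199667/4000000 − 33/400·(0))/(1+33/400) = 9699/10000 ≈ 0.969900
step 2 [2y] bond c/1=1/100: DF=(122627/125000 − 1/100·(0.969900))/(1+1/100) = 9617/10000 ≈ 0.961700
step 3 [3y] bond c/1=7/200: DF=(515699/500000 − 7/200·(0.969900+0.961700))/(1+7/200) = 582/625 ≈ 0.931200
step 4 [4y] zero: DF = P = 177/200 ≈ 0.885000
step 5 [5y] bond c/1=17/200: DF=(2475767/2000000 − 17/200·(0.969900+0.961700+0.931200+0.885000))/(1+17/200) = 8473/10000 ≈ 0.847300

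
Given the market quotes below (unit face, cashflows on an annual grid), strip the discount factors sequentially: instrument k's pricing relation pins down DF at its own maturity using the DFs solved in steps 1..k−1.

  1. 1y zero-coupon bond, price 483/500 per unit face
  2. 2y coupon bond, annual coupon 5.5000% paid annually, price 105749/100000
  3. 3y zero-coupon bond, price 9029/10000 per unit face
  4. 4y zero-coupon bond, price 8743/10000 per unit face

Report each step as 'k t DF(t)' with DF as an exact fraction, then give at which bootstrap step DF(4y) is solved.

1 1 483/500
2 2 119/125
3 3 9029/10000
4 4 8743/10000
DF(4y) is solved at step 4

step 1 [1y] zero: DF = P = 483/500 ≈ 0.966000
step 2 [2y] bond c/1=11/200: DF=(105749/100000 − 11/200·(0.966000))/(1+11/200) = 119/125 ≈ 0.952000
step 3 [3y] zero: DF = P = 9029/10000 ≈ 0.902900
step 4 [4y] zero: DF = P = 8743/10000 ≈ 0.874300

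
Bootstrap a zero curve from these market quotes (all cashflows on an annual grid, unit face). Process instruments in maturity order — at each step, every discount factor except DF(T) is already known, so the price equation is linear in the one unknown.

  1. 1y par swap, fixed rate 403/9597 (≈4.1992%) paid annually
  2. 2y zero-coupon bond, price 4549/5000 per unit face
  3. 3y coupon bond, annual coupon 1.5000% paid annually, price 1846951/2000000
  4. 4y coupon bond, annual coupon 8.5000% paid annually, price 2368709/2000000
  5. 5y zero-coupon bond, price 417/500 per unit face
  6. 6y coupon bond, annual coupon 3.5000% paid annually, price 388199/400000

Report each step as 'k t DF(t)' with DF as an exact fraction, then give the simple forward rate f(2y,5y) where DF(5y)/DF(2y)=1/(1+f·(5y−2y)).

1 1 9597/10000
2 2 4549/5000
3 3 4411/5000
4 4 219/250
5 5 417/500
6 6 1967/2500
f(2y,5y) = ((4549/5000)/(417/500) − 1)/(3) = 379/12510 ≈ 3.0296%

step 1 [1y] swap r/1=403/9597: DF=(1 − 403/9597·(0))/(1+403/9597) = 9597/10000 ≈ 0.959700
step 2 [2y] zero: DF = P = 4549/5000 ≈ 0.909800
step 3 [3y] bond c/1=3/200: DF=(1846951/2000000 − 3/200·(0.959700+0.909800))/(1+3/200) = 4411/5000 ≈ 0.882200
step 4 [4y] bond c/1=17/200: DF=(2368709/2000000 − 17/200·(0.959700+0.909800+0.882200))/(1+17/200) = 219/250 ≈ 0.876000
step 5 [5y] zero: DF = P = 417/500 ≈ 0.834000
step 6 [6y] bond c/1=7/200: DF=(388199/400000 − 7/200·(0.959700+0.909800+0.882200+0.876000+0.834000))/(1+7/200) = 1967/2500 ≈ 0.786800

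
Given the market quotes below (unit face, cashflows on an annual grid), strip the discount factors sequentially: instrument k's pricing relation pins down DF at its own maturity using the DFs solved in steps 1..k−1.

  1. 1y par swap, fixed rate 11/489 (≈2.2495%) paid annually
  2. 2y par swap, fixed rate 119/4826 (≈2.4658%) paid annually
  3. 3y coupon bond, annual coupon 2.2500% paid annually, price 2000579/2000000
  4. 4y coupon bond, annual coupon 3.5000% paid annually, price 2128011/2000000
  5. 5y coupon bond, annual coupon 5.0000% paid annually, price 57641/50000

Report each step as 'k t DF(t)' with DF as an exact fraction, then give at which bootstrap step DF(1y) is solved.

step 1 [1y] swap r/1=11/489: DF=(1 − 11/489·(0))/(1+11/489) = 489/500 ≈ 0.978000
step 2 [2y] swap r/1=119/4826: DF=(1 − 119/4826·(0.978000))/(1+119/4826) = 2381/2500 ≈ 0.952400
step 3 [3y] bond c/1=9/400: DF=(2000579/2000000 − 9/400·(0.978000+0.952400))/(1+9/400) = 4679/5000 ≈ 0.935800
step 4 [4y] bond c/1=7/200: DF=(2128011/2000000 − 7/200·(0.978000+0.952400+0.935800))/(1+7/200) = 9311/10000 ≈ 0.931100
step 5 [5y] bond c/1=1/20: DF=(57641/50000 − 1/20·(0.978000+0.952400+0.935800+0.931100))/(1+1/20) = 9171/10000 ≈ 0.917100

1 1 489/500
2 2 2381/2500
3 3 4679/5000
4 4 9311/10000
5 5 9171/10000
DF(1y) is solved at step 1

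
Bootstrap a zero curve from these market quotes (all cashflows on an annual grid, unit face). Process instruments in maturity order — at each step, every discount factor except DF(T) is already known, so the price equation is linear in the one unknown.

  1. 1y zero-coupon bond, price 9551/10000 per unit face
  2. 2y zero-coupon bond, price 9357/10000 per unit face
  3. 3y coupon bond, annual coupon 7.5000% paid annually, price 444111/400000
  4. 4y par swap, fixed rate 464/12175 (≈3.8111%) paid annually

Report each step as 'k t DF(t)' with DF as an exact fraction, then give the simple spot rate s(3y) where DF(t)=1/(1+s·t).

step 1 [1y] zero: DF = P = 9551/10000 ≈ 0.955100
step 2 [2y] zero: DF = P = 9357/10000 ≈ 0.935700
step 3 [3y] bond c/1=3/40: DF=(444111/400000 − 3/40·(0.955100+0.935700))/(1+3/40) = 9009/10000 ≈ 0.900900
step 4 [4y] swap r/1=464/12175: DF=(1 − 464/12175·(0.955100+0.935700+0.900900))/(1+464/12175) = 538/625 ≈ 0.860800

1 1 9551/10000
2 2 9357/10000
3 3 9009/10000
4 4 538/625
s(3y) = (1/(9009/10000) − 1)/(3) = 991/27027 ≈ 3.6667%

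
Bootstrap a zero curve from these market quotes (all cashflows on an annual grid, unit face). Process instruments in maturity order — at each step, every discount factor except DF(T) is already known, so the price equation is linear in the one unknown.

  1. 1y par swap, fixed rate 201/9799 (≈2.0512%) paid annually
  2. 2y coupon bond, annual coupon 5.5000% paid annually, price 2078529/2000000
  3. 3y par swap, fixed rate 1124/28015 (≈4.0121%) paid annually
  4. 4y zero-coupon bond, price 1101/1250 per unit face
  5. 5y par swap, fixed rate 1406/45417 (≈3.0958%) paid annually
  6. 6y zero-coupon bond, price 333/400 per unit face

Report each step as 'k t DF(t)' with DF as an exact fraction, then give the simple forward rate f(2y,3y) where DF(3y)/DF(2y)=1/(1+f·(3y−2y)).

step 1 [1y] swap r/1=201/9799: DF=(1 − 201/9799·(0))/(1+201/9799) = 9799/10000 ≈ 0.979900
step 2 [2y] bond c/1=11/200: DF=(2078529/2000000 − 11/200·(0.979900))/(1+11/200) = 467/500 ≈ 0.934000
step 3 [3y] swap r/1=1124/28015: DF=(1 − 1124/28015·(0.979900+0.934000))/(1+1124/28015) = 2219/2500 ≈ 0.887600
step 4 [4y] zero: DF = P = 1101/1250 ≈ 0.880800
step 5 [5y] swap r/1=1406/45417: DF=(1 − 1406/45417·(0.979900+0.934000+0.887600+0.880800))/(1+1406/45417) = 4297/5000 ≈ 0.859400
step 6 [6y] zero: DF = P = 333/400 ≈ 0.832500

1 1 9799/10000
2 2 467/500
3 3 2219/2500
4 4 1101/1250
5 5 4297/5000
6 6 333/400
f(2y,3y) = ((467/500)/(2219/2500) − 1)/(1) = 116/2219 ≈ 5.2276%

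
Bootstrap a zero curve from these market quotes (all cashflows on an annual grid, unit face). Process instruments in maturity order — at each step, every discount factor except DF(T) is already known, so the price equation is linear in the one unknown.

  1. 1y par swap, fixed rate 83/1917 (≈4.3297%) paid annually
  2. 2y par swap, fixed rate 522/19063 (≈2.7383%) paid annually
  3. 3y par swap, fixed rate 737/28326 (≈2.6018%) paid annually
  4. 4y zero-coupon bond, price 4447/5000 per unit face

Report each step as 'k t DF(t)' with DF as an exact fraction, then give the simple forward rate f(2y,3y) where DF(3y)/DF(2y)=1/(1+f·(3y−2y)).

step 1 [1y] swap r/1=83/1917: DF=(1 − 83/1917·(0))/(1+83/1917) = 1917/2000 ≈ 0.958500
step 2 [2y] swap r/1=522/19063: DF=(1 − 522/19063·(0.958500))/(1+522/19063) = 4739/5000 ≈ 0.947800
step 3 [3y] swap r/1=737/28326: DF=(1 − 737/28326·(0.958500+0.947800))/(1+737/28326) = 9263/10000 ≈ 0.926300
step 4 [4y] zero: DF = P = 4447/5000 ≈ 0.889400

1 1 1917/2000
2 2 4739/5000
3 3 9263/10000
4 4 4447/5000
f(2y,3y) = ((4739/5000)/(9263/10000) − 1)/(1) = 215/9263 ≈ 2.3211%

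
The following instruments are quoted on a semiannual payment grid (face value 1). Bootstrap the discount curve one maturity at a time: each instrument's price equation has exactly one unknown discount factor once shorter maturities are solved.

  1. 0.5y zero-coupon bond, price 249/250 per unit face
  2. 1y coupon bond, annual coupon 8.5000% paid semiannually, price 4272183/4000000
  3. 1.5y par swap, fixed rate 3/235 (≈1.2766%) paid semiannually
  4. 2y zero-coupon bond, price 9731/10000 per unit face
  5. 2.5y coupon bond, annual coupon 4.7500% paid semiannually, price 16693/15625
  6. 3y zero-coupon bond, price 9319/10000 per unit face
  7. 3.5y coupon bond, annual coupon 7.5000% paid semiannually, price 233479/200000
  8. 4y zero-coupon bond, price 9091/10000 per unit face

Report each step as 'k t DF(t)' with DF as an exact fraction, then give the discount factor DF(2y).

step 1 [0.5y] zero: DF = P = 249/250 ≈ 0.996000
step 2 [1y] bond c/2=17/400: DF=(4272183/4000000 − 17/400·(0.996000))/(1+17/400) = 9839/10000 ≈ 0.983900
step 3 [1.5y] swap r/2=3/470: DF=(1 − 3/470·(0.996000+0.983900))/(1+3/470) = 9811/10000 ≈ 0.981100
step 4 [2y] zero: DF = P = 9731/10000 ≈ 0.973100
step 5 [2.5y] bond c/2=19/800: DF=(16693/15625 − 19/800·(0.996000+0.983900+0.981100+0.973100))/(1+19/800) = 9523/10000 ≈ 0.952300
step 6 [3y] zero: DF = P = 9319/10000 ≈ 0.931900
step 7 [3.5y] bond c/2=3/80: DF=(233479/200000 − 3/80·(0.996000+0.983900+0.981100+0.973100+0.952300+0.931900))/(1+3/80) = 9149/10000 ≈ 0.914900
step 8 [4y] zero: DF = P = 9091/10000 ≈ 0.909100

1 1/2 249/250
2 1 9839/10000
3 3/2 9811/10000
4 2 9731/10000
5 5/2 9523/10000
6 3 9319/10000
7 7/2 9149/10000
8 4 9091/10000
DF(2y) = 9731/10000 ≈ 0.973100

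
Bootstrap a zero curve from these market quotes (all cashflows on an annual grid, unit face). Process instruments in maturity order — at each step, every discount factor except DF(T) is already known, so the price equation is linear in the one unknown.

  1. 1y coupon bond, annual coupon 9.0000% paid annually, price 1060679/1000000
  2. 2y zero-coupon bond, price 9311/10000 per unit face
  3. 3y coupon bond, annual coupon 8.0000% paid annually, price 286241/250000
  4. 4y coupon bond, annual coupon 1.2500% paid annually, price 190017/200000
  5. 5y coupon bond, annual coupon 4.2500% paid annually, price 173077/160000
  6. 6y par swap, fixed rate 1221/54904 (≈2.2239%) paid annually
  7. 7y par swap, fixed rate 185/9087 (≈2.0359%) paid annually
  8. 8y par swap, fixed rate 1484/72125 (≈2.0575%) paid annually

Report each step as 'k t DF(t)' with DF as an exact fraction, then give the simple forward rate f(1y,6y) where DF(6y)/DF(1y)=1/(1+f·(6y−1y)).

1 1 9731/10000
2 2 9311/10000
3 3 9191/10000
4 4 1807/2000
5 5 8857/10000
6 6 8779/10000
7 7 1741/2000
8 8 2129/2500
f(1y,6y) = ((9731/10000)/(8779/10000) − 1)/(5) = 952/43895 ≈ 2.1688%

step 1 [1y] bond c/1=9/100: DF=(1060679/1000000 − 9/100·(0))/(1+9/100) = 9731/10000 ≈ 0.973100
step 2 [2y] zero: DF = P = 9311/10000 ≈ 0.931100
step 3 [3y] bond c/1=2/25: DF=(286241/250000 − 2/25·(0.973100+0.931100))/(1+2/25) = 9191/10000 ≈ 0.919100
step 4 [4y] bond c/1=1/80: DF=(190017/200000 − 1/80·(0.973100+0.931100+0.919100))/(1+1/80) = 1807/2000 ≈ 0.903500
step 5 [5y] bond c/1=17/400: DF=(173077/160000 − 17/400·(0.973100+0.931100+0.919100+0.903500))/(1+17/400) = 8857/10000 ≈ 0.885700
step 6 [6y] swap r/1=1221/54904: DF=(1 − 1221/54904·(0.973100+0.931100+0.919100+0.903500+0.885700))/(1+1221/54904) = 8779/10000 ≈ 0.877900
step 7 [7y] swap r/1=185/9087: DF=(1 − 185/9087·(0.973100+0.931100+0.919100+0.903500+0.885700+0.877900))/(1+185/9087) = 1741/2000 ≈ 0.870500
step 8 [8y] swap r/1=1484/72125: DF=(1 − 1484/72125·(0.973100+0.931100+0.919100+0.903500+0.885700+0.877900+0.870500))/(1+1484/72125) = 2129/2500 ≈ 0.851600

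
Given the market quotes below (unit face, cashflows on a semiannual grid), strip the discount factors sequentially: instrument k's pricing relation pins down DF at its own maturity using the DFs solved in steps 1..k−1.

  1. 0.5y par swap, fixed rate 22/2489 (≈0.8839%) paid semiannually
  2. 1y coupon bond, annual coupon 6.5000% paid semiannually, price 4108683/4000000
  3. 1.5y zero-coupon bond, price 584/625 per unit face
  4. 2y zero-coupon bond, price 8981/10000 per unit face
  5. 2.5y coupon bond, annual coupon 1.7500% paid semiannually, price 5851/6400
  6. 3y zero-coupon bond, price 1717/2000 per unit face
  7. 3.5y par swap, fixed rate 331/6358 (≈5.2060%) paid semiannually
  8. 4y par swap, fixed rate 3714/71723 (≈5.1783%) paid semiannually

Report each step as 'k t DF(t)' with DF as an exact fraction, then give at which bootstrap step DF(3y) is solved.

1 1/2 2489/2500
2 1 1927/2000
3 3/2 584/625
4 2 8981/10000
5 5/2 4367/5000
6 3 1717/2000
7 7/2 1669/2000
8 4 8143/10000
DF(3y) is solved at step 6

step 1 [0.5y] swap r/2=11/2489: DF=(1 − 11/2489·(0))/(1+11/2489) = 2489/2500 ≈ 0.995600
step 2 [1y] bond c/2=13/400: DF=(4108683/4000000 − 13/400·(0.995600))/(1+13/400) = 1927/2000 ≈ 0.963500
step 3 [1.5y] zero: DF = P = 584/625 ≈ 0.934400
step 4 [2y] zero: DF = P = 8981/10000 ≈ 0.898100
step 5 [2.5y] bond c/2=7/800: DF=(5851/6400 − 7/800·(0.995600+0.963500+0.934400+0.898100))/(1+7/800) = 4367/5000 ≈ 0.873400
step 6 [3y] zero: DF = P = 1717/2000 ≈ 0.858500
step 7 [3.5y] swap r/2=331/12716: DF=(1 − 331/12716·(0.995600+0.963500+0.934400+0.898100+0.873400+0.858500))/(1+331/12716) = 1669/2000 ≈ 0.834500
step 8 [4y] swap r/2=1857/71723: DF=(1 − 1857/71723·(0.995600+0.963500+0.934400+0.898100+0.873400+0.858500+0.834500))/(1+1857/71723) = 8143/10000 ≈ 0.814300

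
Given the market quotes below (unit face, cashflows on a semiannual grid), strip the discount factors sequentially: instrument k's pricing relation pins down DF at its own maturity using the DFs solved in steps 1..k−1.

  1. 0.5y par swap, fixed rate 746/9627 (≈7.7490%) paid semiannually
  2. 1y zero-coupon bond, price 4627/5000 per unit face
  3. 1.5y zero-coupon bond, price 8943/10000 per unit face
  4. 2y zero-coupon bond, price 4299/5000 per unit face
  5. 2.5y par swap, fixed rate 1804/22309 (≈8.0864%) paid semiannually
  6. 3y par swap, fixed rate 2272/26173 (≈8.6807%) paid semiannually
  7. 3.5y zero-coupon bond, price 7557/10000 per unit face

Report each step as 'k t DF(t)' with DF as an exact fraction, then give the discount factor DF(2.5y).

step 1 [0.5y] swap r/2=373/9627: DF=(1 − 373/9627·(0))/(1+373/9627) = 9627/10000 ≈ 0.962700
step 2 [1y] zero: DF = P = 4627/5000 ≈ 0.925400
step 3 [1.5y] zero: DF = P = 8943/10000 ≈ 0.894300
step 4 [2y] zero: DF = P = 4299/5000 ≈ 0.859800
step 5 [2.5y] swap r/2=902/22309: DF=(1 − 902/22309·(0.962700+0.925400+0.894300+0.859800))/(1+902/22309) = 2049/2500 ≈ 0.819600
step 6 [3y] swap r/2=1136/26173: DF=(1 − 1136/26173·(0.962700+0.925400+0.894300+0.859800+0.819600))/(1+1136/26173) = 483/625 ≈ 0.772800
step 7 [3.5y] zero: DF = P = 7557/10000 ≈ 0.755700

1 1/2 9627/10000
2 1 4627/5000
3 3/2 8943/10000
4 2 4299/5000
5 5/2 2049/2500
6 3 483/625
7 7/2 7557/10000
DF(2.5y) = 2049/2500 ≈ 0.819600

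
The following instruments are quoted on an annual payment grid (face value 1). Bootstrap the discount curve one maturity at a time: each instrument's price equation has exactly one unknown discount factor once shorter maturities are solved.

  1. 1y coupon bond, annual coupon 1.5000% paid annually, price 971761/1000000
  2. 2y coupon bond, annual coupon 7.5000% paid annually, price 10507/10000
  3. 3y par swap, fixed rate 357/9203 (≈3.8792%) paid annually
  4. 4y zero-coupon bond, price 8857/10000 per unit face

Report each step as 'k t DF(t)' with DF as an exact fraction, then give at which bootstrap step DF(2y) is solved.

1 1 4787/5000
2 2 4553/5000
3 3 8929/10000
4 4 8857/10000
DF(2y) is solved at step 2

step 1 [1y] bond c/1=3/200: DF=(971761/1000000 − 3/200·(0))/(1+3/200) = 4787/5000 ≈ 0.957400
step 2 [2y] bond c/1=3/40: DF=(10507/10000 − 3/40·(0.957400))/(1+3/40) = 4553/5000 ≈ 0.910600
step 3 [3y] swap r/1=357/9203: DF=(1 − 357/9203·(0.957400+0.910600))/(1+357/9203) = 8929/10000 ≈ 0.892900
step 4 [4y] zero: DF = P = 8857/10000 ≈ 0.885700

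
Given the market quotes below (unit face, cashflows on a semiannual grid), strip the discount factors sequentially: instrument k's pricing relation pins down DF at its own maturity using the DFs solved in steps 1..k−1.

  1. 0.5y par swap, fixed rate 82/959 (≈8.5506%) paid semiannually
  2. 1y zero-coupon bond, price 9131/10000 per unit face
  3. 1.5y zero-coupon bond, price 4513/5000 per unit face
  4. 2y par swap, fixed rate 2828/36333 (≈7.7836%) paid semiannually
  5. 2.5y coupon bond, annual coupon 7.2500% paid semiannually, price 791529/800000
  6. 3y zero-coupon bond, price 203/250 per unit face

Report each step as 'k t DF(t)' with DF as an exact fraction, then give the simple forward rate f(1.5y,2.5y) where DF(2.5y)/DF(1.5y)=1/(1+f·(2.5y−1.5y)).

1 1/2 959/1000
2 1 9131/10000
3 3/2 4513/5000
4 2 4293/5000
5 5/2 8277/10000
6 3 203/250
f(1.5y,2.5y) = ((4513/5000)/(8277/10000) − 1)/(1) = 749/8277 ≈ 9.0492%

step 1 [0.5y] swap r/2=41/959: DF=(1 − 41/959·(0))/(1+41/959) = 959/1000 ≈ 0.959000
step 2 [1y] zero: DF = P = 9131/10000 ≈ 0.913100
step 3 [1.5y] zero: DF = P = 4513/5000 ≈ 0.902600
step 4 [2y] swap r/2=1414/36333: DF=(1 − 1414/36333·(0.959000+0.913100+0.902600))/(1+1414/36333) = 4293/5000 ≈ 0.858600
step 5 [2.5y] bond c/2=29/800: DF=(791529/800000 − 29/800·(0.959000+0.913100+0.902600+0.858600))/(1+29/800) = 8277/10000 ≈ 0.827700
step 6 [3y] zero: DF = P = 203/250 ≈ 0.812000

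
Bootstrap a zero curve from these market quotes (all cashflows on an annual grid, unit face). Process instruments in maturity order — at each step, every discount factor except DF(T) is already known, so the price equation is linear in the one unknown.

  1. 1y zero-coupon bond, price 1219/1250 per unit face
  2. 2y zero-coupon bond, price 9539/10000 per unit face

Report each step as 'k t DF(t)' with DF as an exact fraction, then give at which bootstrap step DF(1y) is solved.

step 1 [1y] zero: DF = P = 1219/1250 ≈ 0.975200
step 2 [2y] zero: DF = P = 9539/10000 ≈ 0.953900

1 1 1219/1250
2 2 9539/10000
DF(1y) is solved at step 1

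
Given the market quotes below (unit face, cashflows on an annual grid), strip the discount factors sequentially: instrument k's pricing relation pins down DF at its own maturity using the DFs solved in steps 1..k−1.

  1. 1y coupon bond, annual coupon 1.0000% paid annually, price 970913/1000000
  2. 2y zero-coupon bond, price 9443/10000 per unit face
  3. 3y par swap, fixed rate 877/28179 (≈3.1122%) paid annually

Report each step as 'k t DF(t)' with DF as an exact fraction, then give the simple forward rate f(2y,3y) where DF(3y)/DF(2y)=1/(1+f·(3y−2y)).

step 1 [1y] bond c/1=1/100: DF=(970913/1000000 − 1/100·(0))/(1+1/100) = 9613/10000 ≈ 0.961300
step 2 [2y] zero: DF = P = 9443/10000 ≈ 0.944300
step 3 [3y] swap r/1=877/28179: DF=(1 − 877/28179·(0.961300+0.944300))/(1+877/28179) = 9123/10000 ≈ 0.912300

1 1 9613/10000
2 2 9443/10000
3 3 9123/10000
f(2y,3y) = ((9443/10000)/(9123/10000) − 1)/(1) = 320/9123 ≈ 3.5076%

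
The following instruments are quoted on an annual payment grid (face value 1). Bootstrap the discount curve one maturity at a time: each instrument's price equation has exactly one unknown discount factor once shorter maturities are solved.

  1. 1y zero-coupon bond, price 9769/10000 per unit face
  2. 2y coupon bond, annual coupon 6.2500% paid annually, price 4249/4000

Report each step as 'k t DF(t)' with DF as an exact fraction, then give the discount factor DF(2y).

1 1 9769/10000
2 2 9423/10000
DF(2y) = 9423/10000 ≈ 0.942300

step 1 [1y] zero: DF = P = 9769/10000 ≈ 0.976900
step 2 [2y] bond c/1=1/16: DF=(4249/4000 − 1/16·(0.976900))/(1+1/16) = 9423/10000 ≈ 0.942300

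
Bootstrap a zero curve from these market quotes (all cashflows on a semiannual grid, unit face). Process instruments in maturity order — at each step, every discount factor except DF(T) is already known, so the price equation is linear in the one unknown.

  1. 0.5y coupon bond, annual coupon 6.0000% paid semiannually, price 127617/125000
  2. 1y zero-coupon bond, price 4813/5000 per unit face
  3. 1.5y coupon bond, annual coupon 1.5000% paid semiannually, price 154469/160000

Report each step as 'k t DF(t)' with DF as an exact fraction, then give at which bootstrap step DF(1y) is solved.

1 1/2 1239/1250
2 1 4813/5000
3 3/2 9437/10000
DF(1y) is solved at step 2

step 1 [0.5y] bond c/2=3/100: DF=(127617/125000 − 3/100·(0))/(1+3/100) = 1239/1250 ≈ 0.991200
step 2 [1y] zero: DF = P = 4813/5000 ≈ 0.962600
step 3 [1.5y] bond c/2=3/400: DF=(154469/160000 − 3/400·(0.991200+0.962600))/(1+3/400) = 9437/10000 ≈ 0.943700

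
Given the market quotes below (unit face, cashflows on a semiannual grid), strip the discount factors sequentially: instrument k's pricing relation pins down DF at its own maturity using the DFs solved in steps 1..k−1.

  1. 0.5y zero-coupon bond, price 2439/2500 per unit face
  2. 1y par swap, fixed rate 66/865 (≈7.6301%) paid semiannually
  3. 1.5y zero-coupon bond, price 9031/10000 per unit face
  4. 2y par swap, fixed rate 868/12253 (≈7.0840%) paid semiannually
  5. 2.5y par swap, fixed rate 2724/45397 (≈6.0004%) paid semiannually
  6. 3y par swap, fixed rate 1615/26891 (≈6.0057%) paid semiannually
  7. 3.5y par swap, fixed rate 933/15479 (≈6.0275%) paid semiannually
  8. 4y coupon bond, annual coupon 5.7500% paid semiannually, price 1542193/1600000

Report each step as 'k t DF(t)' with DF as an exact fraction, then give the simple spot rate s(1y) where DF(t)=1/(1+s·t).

step 1 [0.5y] zero: DF = P = 2439/2500 ≈ 0.975600
step 2 [1y] swap r/2=33/865: DF=(1 − 33/865·(0.975600))/(1+33/865) = 4637/5000 ≈ 0.927400
step 3 [1.5y] zero: DF = P = 9031/10000 ≈ 0.903100
step 4 [2y] swap r/2=434/12253: DF=(1 − 434/12253·(0.975600+0.927400+0.903100))/(1+434/12253) = 4349/5000 ≈ 0.869800
step 5 [2.5y] swap r/2=1362/45397: DF=(1 − 1362/45397·(0.975600+0.927400+0.903100+0.869800))/(1+1362/45397) = 4319/5000 ≈ 0.863800
step 6 [3y] swap r/2=1615/53782: DF=(1 − 1615/53782·(0.975600+0.927400+0.903100+0.869800+0.863800))/(1+1615/53782) = 1677/2000 ≈ 0.838500
step 7 [3.5y] swap r/2=933/30958: DF=(1 − 933/30958·(0.975600+0.927400+0.903100+0.869800+0.863800+0.838500))/(1+933/30958) = 4067/5000 ≈ 0.813400
step 8 [4y] bond c/2=23/800: DF=(1542193/1600000 − 23/800·(0.975600+0.927400+0.903100+0.869800+0.863800+0.838500+0.813400))/(1+23/800) = 7639/10000 ≈ 0.763900

1 1/2 2439/2500
2 1 4637/5000
3 3/2 9031/10000
4 2 4349/5000
5 5/2 4319/5000
6 3 1677/2000
7 7/2 4067/5000
8 4 7639/10000
s(1y) = (1/(4637/5000) − 1)/(1) = 363/4637 ≈ 7.8283%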